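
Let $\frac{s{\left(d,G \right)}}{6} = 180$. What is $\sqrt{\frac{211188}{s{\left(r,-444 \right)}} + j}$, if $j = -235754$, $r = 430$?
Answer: $\frac{i \sqrt{212002610}}{30} \approx 485.34 i$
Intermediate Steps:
$s{\left(d,G \right)} = 1080$ ($s{\left(d,G \right)} = 6 \cdot 180 = 1080$)
$\sqrt{\frac{211188}{s{\left(r,-444 \right)}} + j} = \sqrt{\frac{211188}{1080} - 235754} = \sqrt{211188 \cdot \frac{1}{1080} - 235754} = \sqrt{\frac{17599}{90} - 235754} = \sqrt{- \frac{21200261}{90}} = \frac{i \sqrt{212002610}}{30}$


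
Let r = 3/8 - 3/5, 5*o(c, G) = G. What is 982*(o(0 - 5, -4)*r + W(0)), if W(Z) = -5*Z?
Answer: 4419/25 ≈ 176.76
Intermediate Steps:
o(c, G) = G/5
r = -9/40 (r = 3*(⅛) - 3*⅕ = 3/8 - ⅗ = -9/40 ≈ -0.22500)
982*(o(0 - 5, -4)*r + W(0)) = 982*(((⅕)*(-4))*(-9/40) - 5*0) = 982*(-⅘*(-9/40) + 0) = 982*(9/50 + 0) = 982*(9/50) = 4419/25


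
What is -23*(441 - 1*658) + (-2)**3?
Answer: 4983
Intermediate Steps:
-23*(441 - 1*658) + (-2)**3 = -23*(441 - 658) - 8 = -23*(-217) - 8 = 4991 - 8 = 4983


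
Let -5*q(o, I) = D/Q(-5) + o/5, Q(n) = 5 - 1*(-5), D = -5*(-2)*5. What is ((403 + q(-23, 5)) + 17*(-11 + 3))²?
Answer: 44528929/625 ≈ 71246.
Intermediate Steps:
D = 50 (D = 10*5 = 50)
Q(n) = 10 (Q(n) = 5 + 5 = 10)
q(o, I) = -1 - o/25 (q(o, I) = -(50/10 + o/5)/5 = -(50*(⅒) + o*(⅕))/5 = -(5 + o/5)/5 = -1 - o/25)
((403 + q(-23, 5)) + 17*(-11 + 3))² = ((403 + (-1 - 1/25*(-23))) + 17*(-11 + 3))² = ((403 + (-1 + 23/25)) + 17*(-8))² = ((403 - 2/25) - 136)² = (10073/25 - 136)² = (6673/25)² = 44528929/625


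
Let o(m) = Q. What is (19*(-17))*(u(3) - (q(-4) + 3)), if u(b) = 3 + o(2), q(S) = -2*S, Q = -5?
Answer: 4199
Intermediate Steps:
o(m) = -5
u(b) = -2 (u(b) = 3 - 5 = -2)
(19*(-17))*(u(3) - (q(-4) + 3)) = (19*(-17))*(-2 - (-2*(-4) + 3)) = -323*(-2 - (8 + 3)) = -323*(-2 - 1*11) = -323*(-2 - 11) = -323*(-13) = 4199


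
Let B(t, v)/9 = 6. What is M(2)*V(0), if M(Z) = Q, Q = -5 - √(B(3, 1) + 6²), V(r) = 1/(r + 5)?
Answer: -1 - 3*√10/5 ≈ -2.8974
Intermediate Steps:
B(t, v) = 54 (B(t, v) = 9*6 = 54)
V(r) = 1/(5 + r)
Q = -5 - 3*√10 (Q = -5 - √(54 + 6²) = -5 - √(54 + 36) = -5 - √90 = -5 - 3*√10 ≈ -14.487)
M(Z) = -5 - 3*√10
M(2)*V(0) = (-5 - 3*√10)/(5 + 0) = (-5 - 3*√10)/5 = (-5 - 3*√10)*(⅕) = -1 - 3*√10/5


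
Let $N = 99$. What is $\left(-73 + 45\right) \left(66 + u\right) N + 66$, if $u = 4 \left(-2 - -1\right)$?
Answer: $-171798$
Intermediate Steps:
$u = -4$ ($u = 4 \left(-2 + \left(-1 + 2\right)\right) = 4 \left(-2 + 1\right) = 4 \left(-1\right) = -4$)
$\left(-73 + 45\right) \left(66 + u\right) N + 66 = \left(-73 + 45\right) \left(66 - 4\right) 99 + 66 = \left(-28\right) 62 \cdot 99 + 66 = \left(-1736\right) 99 + 66 = -171864 + 66 = -171798$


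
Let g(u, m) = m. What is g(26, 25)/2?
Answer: 25/2 ≈ 12.500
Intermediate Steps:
g(26, 25)/2 = 25/2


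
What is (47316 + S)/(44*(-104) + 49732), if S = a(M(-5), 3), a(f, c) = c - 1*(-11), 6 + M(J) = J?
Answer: 23665/22578 ≈ 1.0481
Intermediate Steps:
M(J) = -6 + J
a(f, c) = 11 + c (a(f, c) = c + 11 = 11 + c)
S = 14 (S = 11 + 3 = 14)
(47316 + S)/(44*(-104) + 49732) = (47316 + 14)/(44*(-104) + 49732) = 47330/(-4576 + 49732) = 47330/45156 = 47330*(1/45156) = 23665/22578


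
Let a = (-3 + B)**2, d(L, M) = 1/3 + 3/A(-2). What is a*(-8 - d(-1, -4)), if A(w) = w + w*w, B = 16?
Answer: -9971/6 ≈ -1661.8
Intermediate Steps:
A(w) = w + w**2
d(L, M) = 11/6 (d(L, M) = 1/3 + 3/((-2*(1 - 2))) = 1*(1/3) + 3/((-2*(-1))) = 1/3 + 3/2 = 11/6)
a = 169 (a = (-3 + 16)**2 = 13**2 = 169)
a*(-8 - d(-1, -4)) = 169*(-8 - 1*11/6) = 169*(-8 - 11/6) = 169*(-59/6) = -9971/6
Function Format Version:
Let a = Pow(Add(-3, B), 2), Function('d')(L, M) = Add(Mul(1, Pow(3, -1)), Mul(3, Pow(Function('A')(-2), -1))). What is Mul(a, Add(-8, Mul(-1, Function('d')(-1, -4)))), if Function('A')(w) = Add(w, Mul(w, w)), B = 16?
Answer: Rational(-9971, 6) ≈ -1661.8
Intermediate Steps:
Function('A')(w) = Add(w, Pow(w, 2))
Function('d')(L, M) = Rational(11, 6) (Function('d')(L, M) = Add(Mul(1, Pow(3, -1)), Mul(3, Pow(Mul(-2, Add(1, -2)), -1))) = Add(Mul(1, Rational(1, 3)), Mul(3, Pow(Mul(-2, -1), -1))) = Add(Rational(1, 3), Mul(3, Pow(2, -1))) = Add(Rational(1, 3), Mul(3, Rational(1, 2))) = Add(Rational(1, 3), Rational(3, 2)) = Rational(11, 6))
a = 169 (a = Pow(Add(-3, 16), 2) = Pow(13, 2) = 169)
Mul(a, Add(-8, Mul(-1, Function('d')(-1, -4)))) = Mul(169, Add(-8, Mul(-1, Rational(11, 6)))) = Mul(169, Add(-8, Rational(-11, 6))) = Mul(169, Rational(-59, 6)) = Rational(-9971, 6)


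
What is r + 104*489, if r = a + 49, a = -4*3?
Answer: 50893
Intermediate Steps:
a = -12
r = 37 (r = -12 + 49 = 37)
r + 104*489 = 37 + 104*489 = 37 + 50856 = 50893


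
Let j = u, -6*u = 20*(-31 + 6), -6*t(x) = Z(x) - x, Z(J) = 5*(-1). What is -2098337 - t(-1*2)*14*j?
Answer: -6296761/3 ≈ -2.0989e+6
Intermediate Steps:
Z(J) = -5
t(x) = ⅚ + x/6 (t(x) = -(-5 - x)/6 = ⅚ + x/6)
u = 250/3 (u = -10*(-31 + 6)/3 = -10*(-25)/3 = -⅙*(-500) = 250/3 ≈ 83.333)
j = 250/3 ≈ 83.333
-2098337 - t(-1*2)*14*j = -2098337 - (⅚ + (-1*2)/6)*14*250/3 = -2098337 - (⅚ + (⅙)*(-2))*14*250/3 = -2098337 - (⅚ - ⅓)*14*250/3 = -2098337 - (½)*14*250/3 = -2098337 - 7*250/3 = -2098337 - 1*1750/3 = -2098337 - 1750/3 = -6296761/3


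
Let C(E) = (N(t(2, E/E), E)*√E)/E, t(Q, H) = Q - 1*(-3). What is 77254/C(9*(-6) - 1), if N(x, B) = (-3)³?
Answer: -77254*I*√55/27 ≈ -21220.0*I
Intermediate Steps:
t(Q, H) = 3 + Q (t(Q, H) = Q + 3 = 3 + Q)
N(x, B) = -27
C(E) = -27/√E (C(E) = (-27*√E)/E = -27/√E)
77254/C(9*(-6) - 1) = 77254/((-27/√(9*(-6) - 1))) = 77254/((-27/√(-54 - 1))) = 77254/((-(-27)*I*√55/55)) = 77254/((27*I*√55/55)) = 77254*(-I*√55/27) = -77254*I*√55/27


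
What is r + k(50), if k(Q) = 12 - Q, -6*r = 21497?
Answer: -21725/6 ≈ -3620.8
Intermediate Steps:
r = -21497/6 (r = -1/6*21497 = -21497/6 ≈ -3582.8)
r + k(50) = -21497/6 + (12 - 1*50) = -21497/6 + (12 - 50) = -21497/6 - 38 = -21725/6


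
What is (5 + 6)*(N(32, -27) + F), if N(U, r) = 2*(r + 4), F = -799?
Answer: -9295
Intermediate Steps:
N(U, r) = 8 + 2*r (N(U, r) = 2*(4 + r) = 8 + 2*r)
(5 + 6)*(N(32, -27) + F) = (5 + 6)*((8 + 2*(-27)) - 799) = 11*((8 - 54) - 799) = 11*(-46 - 799) = 11*(-845) = -9295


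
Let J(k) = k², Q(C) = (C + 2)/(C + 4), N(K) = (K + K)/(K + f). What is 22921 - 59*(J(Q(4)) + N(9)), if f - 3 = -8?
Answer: 361957/16 ≈ 22622.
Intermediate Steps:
f = -5 (f = 3 - 8 = -5)
N(K) = 2*K/(-5 + K) (N(K) = (K + K)/(K - 5) = (2*K)/(-5 + K) = 2*K/(-5 + K))
Q(C) = (2 + C)/(4 + C)
22921 - 59*(J(Q(4)) + N(9)) = 22921 - 59*(((2 + 4)/(4 + 4))² + 2*9/(-5 + 9)) = 22921 - 59*((6/8)² + 2*9/4) = 22921 - 59*(((⅛)*6)² + 2*9*(¼)) = 22921 - 59*((¾)² + 9/2) = 22921 - 59*(9/16 + 9/2) = 22921 - 59*81/16 = 22921 - 4779/16 = 361957/16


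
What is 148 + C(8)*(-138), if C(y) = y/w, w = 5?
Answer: -364/5 ≈ -72.800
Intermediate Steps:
C(y) = y/5
148 + C(8)*(-138) = 148 + ((⅕)*8)*(-138) = 148 + (8/5)*(-138) = 148 - 1104/5 = -364/5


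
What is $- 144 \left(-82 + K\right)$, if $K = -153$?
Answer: $33840$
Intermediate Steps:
$- 144 \left(-82 + K\right) = - 144 \left(-82 - 153\right) = \left(-144\right) \left(-235\right) = 33840$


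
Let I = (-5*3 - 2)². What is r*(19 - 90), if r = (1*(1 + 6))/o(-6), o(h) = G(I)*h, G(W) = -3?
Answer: -497/18 ≈ -27.611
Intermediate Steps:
I = 289 (I = (-15 - 2)² = (-17)² = 289)
o(h) = -3*h
r = 7/18 (r = (1*(1 + 6))/((-3*(-6))) = (1*7)/18 = 7*(1/18) = 7/18 ≈ 0.38889)
r*(19 - 90) = 7*(19 - 90)/18 = (7/18)*(-71) = -497/18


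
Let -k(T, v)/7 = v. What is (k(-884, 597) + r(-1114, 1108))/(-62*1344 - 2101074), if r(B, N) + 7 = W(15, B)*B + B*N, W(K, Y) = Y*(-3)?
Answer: 2480743/1092201 ≈ 2.2713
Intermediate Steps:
k(T, v) = -7*v
W(K, Y) = -3*Y
r(B, N) = -7 - 3*B² + B*N (r(B, N) = -7 + ((-3*B)*B + B*N) = -7 + (-3*B² + B*N) = -7 - 3*B² + B*N)
(k(-884, 597) + r(-1114, 1108))/(-62*1344 - 2101074) = (-7*597 + (-7 - 3*(-1114)² - 1114*1108))/(-62*1344 - 2101074) = (-4179 + (-7 - 3*1240996 - 1234312))/(-83328 - 2101074) = (-4179 + (-7 - 3722988 - 1234312))/(-2184402) = (-4179 - 4957307)*(-1/2184402) = -4961486*(-1/2184402) = 2480743/1092201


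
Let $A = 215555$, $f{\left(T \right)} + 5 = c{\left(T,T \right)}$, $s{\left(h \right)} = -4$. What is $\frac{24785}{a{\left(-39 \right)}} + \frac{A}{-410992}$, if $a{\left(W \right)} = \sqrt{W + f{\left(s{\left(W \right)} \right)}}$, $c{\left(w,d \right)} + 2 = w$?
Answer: $- \frac{215555}{410992} - \frac{4957 i \sqrt{2}}{2} \approx -0.52448 - 3505.1 i$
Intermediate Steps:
$c{\left(w,d \right)} = -2 + w$
$f{\left(T \right)} = -7 + T$ ($f{\left(T \right)} = -5 + \left(-2 + T\right) = -7 + T$)
$a{\left(W \right)} = \sqrt{-11 + W}$ ($a{\left(W \right)} = \sqrt{W - 11} = \sqrt{-11 + W}$)
$\frac{24785}{a{\left(-39 \right)}} + \frac{A}{-410992} = \frac{24785}{\sqrt{-11 - 39}} + \frac{215555}{-410992} = \frac{24785}{\sqrt{-50}} + 215555 \left(- \frac{1}{410992}\right) = \frac{24785}{5 i \sqrt{2}} - \frac{215555}{410992} = 24785 \left(- \frac{i \sqrt{2}}{10}\right) - \frac{215555}{410992} = - \frac{4957 i \sqrt{2}}{2} - \frac{215555}{410992} = - \frac{215555}{410992} - \frac{4957 i \sqrt{2}}{2}$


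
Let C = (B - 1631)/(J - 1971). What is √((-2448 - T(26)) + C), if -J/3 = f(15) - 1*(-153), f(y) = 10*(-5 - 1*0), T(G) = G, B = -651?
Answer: I*√803477415/570 ≈ 49.729*I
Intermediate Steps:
f(y) = -50 (f(y) = 10*(-5 + 0) = 10*(-5) = -50)
J = -309 (J = -3*(-50 - 1*(-153)) = -3*(-50 + 153) = -3*103 = -309)
C = 1141/1140 (C = (-651 - 1631)/(-309 - 1971) = -2282/(-2280) = -2282*(-1/2280) = 1141/1140 ≈ 1.0009)
√((-2448 - T(26)) + C) = √((-2448 - 1*26) + 1141/1140) = √((-2448 - 26) + 1141/1140) = √(-2474 + 1141/1140) = √(-2819219/1140) = I*√803477415/570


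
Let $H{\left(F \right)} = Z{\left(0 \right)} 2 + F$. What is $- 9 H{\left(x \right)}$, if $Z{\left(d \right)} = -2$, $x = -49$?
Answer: $477$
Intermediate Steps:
$H{\left(F \right)} = -4 + F$ ($H{\left(F \right)} = \left(-2\right) 2 + F = -4 + F$)
$- 9 H{\left(x \right)} = - 9 \left(-4 - 49\right) = \left(-9\right) \left(-53\right) = 477$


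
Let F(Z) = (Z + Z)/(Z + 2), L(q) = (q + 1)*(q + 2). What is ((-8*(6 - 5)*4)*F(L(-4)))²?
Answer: 2304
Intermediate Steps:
L(q) = (1 + q)*(2 + q)
F(Z) = 2*Z/(2 + Z) (F(Z) = (2*Z)/(2 + Z) = 2*Z/(2 + Z))
((-8*(6 - 5)*4)*F(L(-4)))² = ((-8*(6 - 5)*4)*(2*(2 + (-4)² + 3*(-4))/(2 + (2 + (-4)² + 3*(-4)))))² = ((-8*4)*(2*(2 + 16 - 12)/(2 + (2 + 16 - 12))))² = ((-8*4)*(2*6/(2 + 6)))² = (-64*6/8)² = (-32*3/2)² = (-48)² = 2304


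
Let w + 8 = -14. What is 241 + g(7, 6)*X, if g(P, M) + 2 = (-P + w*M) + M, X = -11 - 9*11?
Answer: 15091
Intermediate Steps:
X = -110 (X = -11 - 99 = -110)
w = -22 (w = -8 - 14 = -22)
g(P, M) = -2 - P - 21*M (g(P, M) = -2 + ((-P - 22*M) + M) = -2 + (-P - 21*M) = -2 - P - 21*M)
241 + g(7, 6)*X = 241 + (-2 - 1*7 - 21*6)*(-110) = 241 + (-2 - 7 - 126)*(-110) = 241 - 135*(-110) = 241 + 14850 = 15091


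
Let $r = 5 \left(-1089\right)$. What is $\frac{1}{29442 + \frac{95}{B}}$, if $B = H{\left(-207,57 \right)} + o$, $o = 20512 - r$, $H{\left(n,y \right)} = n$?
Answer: $\frac{5150}{151626319} \approx 3.3965 \cdot 10^{-5}$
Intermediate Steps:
$r = -5445$
$o = 25957$ ($o = 20512 - -5445 = 20512 + 5445 = 25957$)
$B = 25750$ ($B = -207 + 25957 = 25750$)
$\frac{1}{29442 + \frac{95}{B}} = \frac{1}{29442 + \frac{95}{25750}} = \frac{1}{29442 + 95 \cdot \frac{1}{25750}} = \frac{1}{29442 + \frac{19}{5150}} = \frac{1}{\frac{151626319}{5150}} = \frac{5150}{151626319}$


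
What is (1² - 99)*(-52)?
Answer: 5096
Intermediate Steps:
(1² - 99)*(-52) = (1 - 99)*(-52) = -98*(-52) = 5096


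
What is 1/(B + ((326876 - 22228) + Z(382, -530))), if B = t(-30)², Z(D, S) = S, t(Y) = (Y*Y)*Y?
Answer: 1/729304118 ≈ 1.3712e-9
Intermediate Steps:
t(Y) = Y³ (t(Y) = Y²*Y = Y³)
B = 729000000 (B = ((-30)³)² = (-27000)² = 729000000)
1/(B + ((326876 - 22228) + Z(382, -530))) = 1/(729000000 + ((326876 - 22228) - 530)) = 1/(729000000 + (304648 - 530)) = 1/(729000000 + 304118) = 1/729304118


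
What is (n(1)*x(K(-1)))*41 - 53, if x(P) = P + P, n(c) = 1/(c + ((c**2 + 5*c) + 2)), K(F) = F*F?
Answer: -395/9 ≈ -43.889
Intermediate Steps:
K(F) = F**2
n(c) = 1/(2 + c**2 + 6*c) (n(c) = 1/(c + (2 + c**2 + 5*c)) = 1/(2 + c**2 + 6*c))
x(P) = 2*P
(n(1)*x(K(-1)))*41 - 53 = ((2*(-1)**2)/(2 + 1**2 + 6*1))*41 - 53 = ((2*1)/(2 + 1 + 6))*41 - 53 = (2/9)*41 - 53 = 82/9 - 53 = -395/9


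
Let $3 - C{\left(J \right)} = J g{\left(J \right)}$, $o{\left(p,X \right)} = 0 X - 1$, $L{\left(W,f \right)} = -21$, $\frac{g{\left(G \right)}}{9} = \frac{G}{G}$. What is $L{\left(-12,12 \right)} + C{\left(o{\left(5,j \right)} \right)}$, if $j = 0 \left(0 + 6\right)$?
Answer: $-9$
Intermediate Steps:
$g{\left(G \right)} = 9$ ($g{\left(G \right)} = 9 \frac{G}{G} = 9 \cdot 1 = 9$)
$j = 0$ ($j = 0 \cdot 6 = 0$)
$o{\left(p,X \right)} = -1$ ($o{\left(p,X \right)} = 0 - 1 = -1$)
$C{\left(J \right)} = 3 - 9 J$ ($C{\left(J \right)} = 3 - J 9 = 3 - 9 J$)
$L{\left(-12,12 \right)} + C{\left(o{\left(5,j \right)} \right)} = -21 + \left(3 - -9\right) = -21 + \left(3 + 9\right) = -21 + 12 = -9$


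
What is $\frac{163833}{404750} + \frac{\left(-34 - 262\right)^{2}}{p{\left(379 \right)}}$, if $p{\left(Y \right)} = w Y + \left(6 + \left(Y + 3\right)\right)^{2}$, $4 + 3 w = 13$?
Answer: $\frac{60312929273}{61392884750} \approx 0.98241$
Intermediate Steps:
$w = 3$ ($w = - \frac{4}{3} + \frac{1}{3} \cdot 13 = - \frac{4}{3} + \frac{13}{3} = 3$)
$p{\left(Y \right)} = \left(9 + Y\right)^{2} + 3 Y$ ($p{\left(Y \right)} = 3 Y + \left(6 + \left(Y + 3\right)\right)^{2} = 3 Y + \left(6 + \left(3 + Y\right)\right)^{2} = 3 Y + \left(9 + Y\right)^{2} = \left(9 + Y\right)^{2} + 3 Y$)
$\frac{163833}{404750} + \frac{\left(-34 - 262\right)^{2}}{p{\left(379 \right)}} = \frac{163833}{404750} + \frac{\left(-34 - 262\right)^{2}}{\left(9 + 379\right)^{2} + 3 \cdot 379} = 163833 \cdot \frac{1}{404750} + \frac{\left(-296\right)^{2}}{388^{2} + 1137} = \frac{163833}{404750} + \frac{87616}{150544 + 1137} = \frac{163833}{404750} + \frac{87616}{151681} = \frac{60312929273}{61392884750}$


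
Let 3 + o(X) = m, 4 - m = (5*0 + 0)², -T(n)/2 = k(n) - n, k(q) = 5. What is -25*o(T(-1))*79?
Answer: -1975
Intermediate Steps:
T(n) = -10 + 2*n (T(n) = -2*(5 - n) = -10 + 2*n)
m = 4 (m = 4 - (5*0 + 0)² = 4 - (0 + 0)² = 4 - 1*0² = 4 - 1*0 = 4 + 0 = 4)
o(X) = 1 (o(X) = -3 + 4 = 1)
-25*o(T(-1))*79 = -25*1*79 = -25*79 = -1975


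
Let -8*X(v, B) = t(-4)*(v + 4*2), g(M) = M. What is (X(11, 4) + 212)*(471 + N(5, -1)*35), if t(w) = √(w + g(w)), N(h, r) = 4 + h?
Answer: 166632 - 7467*I*√2/2 ≈ 1.6663e+5 - 5280.0*I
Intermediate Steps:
t(w) = √2*√w (t(w) = √(w + w) = √(2*w) = √2*√w)
X(v, B) = -I*√2*(8 + v)/4 (X(v, B) = -√2*√(-4)*(v + 4*2)/8 = -√2*(2*I)*(v + 8)/8 = -2*I*√2*(8 + v)/8 = -I*√2*(8 + v)/4)
(X(11, 4) + 212)*(471 + N(5, -1)*35) = (I*√2*(-8 - 1*11)/4 + 212)*(471 + (4 + 5)*35) = (I*√2*(-8 - 11)/4 + 212)*(471 + 9*35) = ((¼)*I*√2*(-19) + 212)*(471 + 315) = (-19*I*√2/4 + 212)*786 = (212 - 19*I*√2/4)*786 = 166632 - 7467*I*√2/2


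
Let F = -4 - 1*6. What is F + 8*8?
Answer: 54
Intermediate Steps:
F = -10 (F = -4 - 6 = -10)
F + 8*8 = -10 + 8*8 = -10 + 64 = 54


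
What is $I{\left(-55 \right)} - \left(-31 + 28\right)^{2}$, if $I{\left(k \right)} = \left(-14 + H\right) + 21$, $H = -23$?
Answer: $-25$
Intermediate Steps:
$I{\left(k \right)} = -16$ ($I{\left(k \right)} = \left(-14 - 23\right) + 21 = -37 + 21 = -16$)
$I{\left(-55 \right)} - \left(-31 + 28\right)^{2} = -16 - \left(-31 + 28\right)^{2} = -16 - \left(-3\right)^{2} = -16 - 9 = -25$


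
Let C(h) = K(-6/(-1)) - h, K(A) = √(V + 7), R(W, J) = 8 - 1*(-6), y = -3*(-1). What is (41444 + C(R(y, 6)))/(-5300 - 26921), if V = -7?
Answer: -41430/32221 ≈ -1.2858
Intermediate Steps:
y = 3
R(W, J) = 14 (R(W, J) = 8 + 6 = 14)
K(A) = 0 (K(A) = √(-7 + 7) = √0 = 0)
C(h) = -h (C(h) = 0 - h = -h)
(41444 + C(R(y, 6)))/(-5300 - 26921) = (41444 - 1*14)/(-5300 - 26921) = (41444 - 14)/(-32221) = 41430*(-1/32221) = -41430/32221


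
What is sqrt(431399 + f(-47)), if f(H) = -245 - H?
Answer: sqrt(431201) ≈ 656.66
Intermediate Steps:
sqrt(431399 + f(-47)) = sqrt(431399 + (-245 - 1*(-47))) = sqrt(431399 + (-245 + 47)) = sqrt(431399 - 198) = sqrt(431201)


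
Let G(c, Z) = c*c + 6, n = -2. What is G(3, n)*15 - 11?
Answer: 214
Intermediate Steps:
G(c, Z) = 6 + c² (G(c, Z) = c² + 6 = 6 + c²)
G(3, n)*15 - 11 = (6 + 3²)*15 - 11 = (6 + 9)*15 - 11 = 15*15 - 11 = 225 - 11 = 214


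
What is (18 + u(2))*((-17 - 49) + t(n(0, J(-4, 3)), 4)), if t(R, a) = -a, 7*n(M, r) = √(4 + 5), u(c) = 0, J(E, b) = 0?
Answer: -1260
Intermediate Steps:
n(M, r) = 3/7 (n(M, r) = √(4 + 5)/7 = √9/7 = (⅐)*3 = 3/7)
(18 + u(2))*((-17 - 49) + t(n(0, J(-4, 3)), 4)) = (18 + 0)*((-17 - 49) - 1*4) = 18*(-66 - 4) = 18*(-70) = -1260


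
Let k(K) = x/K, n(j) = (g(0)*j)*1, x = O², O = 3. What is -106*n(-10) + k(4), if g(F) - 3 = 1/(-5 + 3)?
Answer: 10609/4 ≈ 2652.3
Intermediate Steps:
g(F) = 5/2 (g(F) = 3 + 1/(-5 + 3) = 3 + 1/(-2) = 3 - ½ = 5/2)
x = 9 (x = 3² = 9)
n(j) = 5*j/2 (n(j) = (5*j/2)*1 = 5*j/2)
k(K) = 9/K
-106*n(-10) + k(4) = -265*(-10) + 9/4 = -106*(-25) + 9*(¼) = 2650 + 9/4 = 10609/4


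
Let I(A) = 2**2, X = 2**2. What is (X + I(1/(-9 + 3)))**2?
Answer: 64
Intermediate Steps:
X = 4
I(A) = 4
(X + I(1/(-9 + 3)))**2 = (4 + 4)**2 = 8**2 = 64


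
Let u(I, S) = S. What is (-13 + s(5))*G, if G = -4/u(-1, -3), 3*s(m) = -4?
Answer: -172/9 ≈ -19.111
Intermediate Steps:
s(m) = -4/3 (s(m) = (⅓)*(-4) = -4/3)
G = 4/3 (G = -4/(-3) = -4*(-⅓) = 4/3 ≈ 1.3333)
(-13 + s(5))*G = (-13 - 4/3)*(4/3) = -43/3*4/3 = -172/9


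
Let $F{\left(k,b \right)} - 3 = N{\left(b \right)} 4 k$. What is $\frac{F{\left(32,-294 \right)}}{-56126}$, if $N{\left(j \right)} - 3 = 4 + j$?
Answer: $\frac{36733}{56126} \approx 0.65447$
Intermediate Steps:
$N{\left(j \right)} = 7 + j$ ($N{\left(j \right)} = 3 + \left(4 + j\right) = 7 + j$)
$F{\left(k,b \right)} = 3 + k \left(28 + 4 b\right)$ ($F{\left(k,b \right)} = 3 + \left(7 + b\right) 4 k = 3 + \left(28 + 4 b\right) k = 3 + k \left(28 + 4 b\right)$)
$\frac{F{\left(32,-294 \right)}}{-56126} = \frac{3 + 4 \cdot 32 \left(7 - 294\right)}{-56126} = \left(3 + 4 \cdot 32 \left(-287\right)\right) \left(- \frac{1}{56126}\right) = \left(3 - 36736\right) \left(- \frac{1}{56126}\right) = \left(-36733\right) \left(- \frac{1}{56126}\right) = \frac{36733}{56126}$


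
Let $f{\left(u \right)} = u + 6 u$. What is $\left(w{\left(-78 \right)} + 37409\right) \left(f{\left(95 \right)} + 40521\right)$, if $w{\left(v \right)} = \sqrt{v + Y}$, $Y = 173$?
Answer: $1540727074 + 41186 \sqrt{95} \approx 1.5411 \cdot 10^{9}$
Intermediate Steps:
$w{\left(v \right)} = \sqrt{173 + v}$ ($w{\left(v \right)} = \sqrt{v + 173} = \sqrt{173 + v}$)
$f{\left(u \right)} = 7 u$
$\left(w{\left(-78 \right)} + 37409\right) \left(f{\left(95 \right)} + 40521\right) = \left(\sqrt{173 - 78} + 37409\right) \left(7 \cdot 95 + 40521\right) = \left(\sqrt{95} + 37409\right) \left(665 + 40521\right) = \left(37409 + \sqrt{95}\right) 41186 = 1540727074 + 41186 \sqrt{95}$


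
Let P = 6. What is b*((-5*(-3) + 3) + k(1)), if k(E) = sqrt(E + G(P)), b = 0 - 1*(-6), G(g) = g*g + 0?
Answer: 108 + 6*sqrt(37) ≈ 144.50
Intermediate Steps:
G(g) = g**2 (G(g) = g**2 + 0 = g**2)
b = 6 (b = 0 + 6 = 6)
k(E) = sqrt(36 + E) (k(E) = sqrt(E + 6**2) = sqrt(E + 36) = sqrt(36 + E))
b*((-5*(-3) + 3) + k(1)) = 6*((-5*(-3) + 3) + sqrt(36 + 1)) = 6*((15 + 3) + sqrt(37)) = 6*(18 + sqrt(37)) = 108 + 6*sqrt(37)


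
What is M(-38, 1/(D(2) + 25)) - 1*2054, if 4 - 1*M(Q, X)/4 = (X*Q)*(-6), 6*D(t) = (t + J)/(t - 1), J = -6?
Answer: -151510/73 ≈ -2075.5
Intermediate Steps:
D(t) = (-6 + t)/(6*(-1 + t)) (D(t) = ((t - 6)/(t - 1))/6 = ((-6 + t)/(-1 + t))/6 = (-6 + t)/(6*(-1 + t)))
M(Q, X) = 16 + 24*Q*X (M(Q, X) = 16 - 4*X*Q*(-6) = 16 - 4*Q*X*(-6) = 16 - (-24)*Q*X = 16 + 24*Q*X)
M(-38, 1/(D(2) + 25)) - 1*2054 = (16 + 24*(-38)/((-6 + 2)/(6*(-1 + 2)) + 25)) - 1*2054 = (16 + 24*(-38)/((⅙)*(-4)/1 + 25)) - 2054 = (16 + 24*(-38)/((⅙)*1*(-4) + 25)) - 2054 = (16 + 24*(-38)/(-⅔ + 25)) - 2054 = (16 + 24*(-38)/(73/3)) - 2054 = (16 + 24*(-38)*(3/73)) - 2054 = (16 - 2736/73) - 2054 = -1568/73 - 2054 = -151510/73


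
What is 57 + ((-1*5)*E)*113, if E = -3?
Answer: 1752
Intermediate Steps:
57 + ((-1*5)*E)*113 = 57 + (-1*5*(-3))*113 = 57 - 5*(-3)*113 = 57 + 15*113 = 57 + 1695 = 1752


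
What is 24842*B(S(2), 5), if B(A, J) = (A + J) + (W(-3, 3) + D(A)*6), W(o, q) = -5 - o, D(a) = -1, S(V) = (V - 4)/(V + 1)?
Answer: -273262/3 ≈ -91087.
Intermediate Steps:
S(V) = (-4 + V)/(1 + V)
B(A, J) = -8 + A + J (B(A, J) = (A + J) + ((-5 - 1*(-3)) - 1*6) = (A + J) + ((-5 + 3) - 6) = (A + J) + (-2 - 6) = (A + J) - 8 = -8 + A + J)
24842*B(S(2), 5) = 24842*(-8 + (-4 + 2)/(1 + 2) + 5) = 24842*(-8 - 2/3 + 5) = 24842*(-8 + (⅓)*(-2) + 5) = 24842*(-8 - ⅔ + 5) = 24842*(-11/3) = -273262/3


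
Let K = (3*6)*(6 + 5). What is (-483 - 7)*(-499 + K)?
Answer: 147490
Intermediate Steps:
K = 198 (K = 18*11 = 198)
(-483 - 7)*(-499 + K) = (-483 - 7)*(-499 + 198) = -490*(-301) = 147490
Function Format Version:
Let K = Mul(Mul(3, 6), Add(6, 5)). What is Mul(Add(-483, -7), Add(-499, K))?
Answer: 147490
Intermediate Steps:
K = 198 (K = Mul(18, 11) = 198)
Mul(Add(-483, -7), Add(-499, K)) = Mul(Add(-483, -7), Add(-499, 198)) = Mul(-490, -301) = 147490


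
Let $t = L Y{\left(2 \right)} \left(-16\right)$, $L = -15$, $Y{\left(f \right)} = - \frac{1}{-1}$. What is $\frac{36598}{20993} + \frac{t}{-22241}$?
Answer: $\frac{808937798}{466905313} \approx 1.7326$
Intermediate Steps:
$Y{\left(f \right)} = 1$ ($Y{\left(f \right)} = \left(-1\right) \left(-1\right) = 1$)
$t = 240$ ($t = \left(-15\right) 1 \left(-16\right) = \left(-15\right) \left(-16\right) = 240$)
$\frac{36598}{20993} + \frac{t}{-22241} = \frac{36598}{20993} + \frac{240}{-22241} = 36598 \cdot \frac{1}{20993} + 240 \left(- \frac{1}{22241}\right) = \frac{36598}{20993} - \frac{240}{22241} = \frac{808937798}{466905313}$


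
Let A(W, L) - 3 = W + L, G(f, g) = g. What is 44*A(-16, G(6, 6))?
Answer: -308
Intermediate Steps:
A(W, L) = 3 + L + W (A(W, L) = 3 + (W + L) = 3 + (L + W) = 3 + L + W)
44*A(-16, G(6, 6)) = 44*(3 + 6 - 16) = 44*(-7) = -308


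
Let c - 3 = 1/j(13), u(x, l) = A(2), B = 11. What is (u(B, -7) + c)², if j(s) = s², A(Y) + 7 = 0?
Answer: 455625/28561 ≈ 15.953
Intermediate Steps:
A(Y) = -7 (A(Y) = -7 + 0 = -7)
u(x, l) = -7
c = 508/169 (c = 3 + 1/(13²) = 3 + 1/169 = 508/169 ≈ 3.0059)
(u(B, -7) + c)² = (-7 + 508/169)² = (-675/169)² = 455625/28561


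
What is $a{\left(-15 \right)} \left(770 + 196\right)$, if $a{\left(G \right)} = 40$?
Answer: $38640$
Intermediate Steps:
$a{\left(-15 \right)} \left(770 + 196\right) = 40 \left(770 + 196\right) = 40 \cdot 966 = 38640$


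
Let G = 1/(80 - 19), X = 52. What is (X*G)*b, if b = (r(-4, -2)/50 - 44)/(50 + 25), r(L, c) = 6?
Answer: -57044/114375 ≈ -0.49875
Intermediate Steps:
G = 1/61 ≈ 0.016393
b = -1097/1875 (b = (6/50 - 44)/(50 + 25) = (6*(1/50) - 44)/75 = (3/25 - 44)*(1/75) = -1097/25*1/75 = -1097/1875 ≈ -0.58507)
(X*G)*b = (52*(1/61))*(-1097/1875) = (52/61)*(-1097/1875) = -57044/114375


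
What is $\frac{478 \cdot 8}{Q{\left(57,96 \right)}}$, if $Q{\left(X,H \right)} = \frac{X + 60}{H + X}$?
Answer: $\frac{65008}{13} \approx 5000.6$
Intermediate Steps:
$Q{\left(X,H \right)} = \frac{60 + X}{H + X}$
$\frac{478 \cdot 8}{Q{\left(57,96 \right)}} = \frac{478 \cdot 8}{\frac{1}{96 + 57} \left(60 + 57\right)} = \frac{3824}{\frac{1}{153} \cdot 117} = \frac{3824}{\frac{13}{17}} = 3824 \cdot \frac{17}{13} = \frac{65008}{13}$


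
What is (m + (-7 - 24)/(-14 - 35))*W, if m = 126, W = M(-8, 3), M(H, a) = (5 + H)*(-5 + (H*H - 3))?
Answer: -148920/7 ≈ -21274.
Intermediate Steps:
M(H, a) = (-8 + H²)*(5 + H) (M(H, a) = (5 + H)*(-5 + (H² - 3)) = (5 + H)*(-5 + (-3 + H²)) = (5 + H)*(-8 + H²) = (-8 + H²)*(5 + H))
W = -168 (W = -40 + (-8)³ - 8*(-8) + 5*(-8)² = -40 - 512 + 64 + 5*64 = -40 - 512 + 64 + 320 = -168)
(m + (-7 - 24)/(-14 - 35))*W = (126 + (-7 - 24)/(-14 - 35))*(-168) = (126 - 31/(-49))*(-168) = (126 - 31*(-1/49))*(-168) = (126 + 31/49)*(-168) = (6205/49)*(-168) = -148920/7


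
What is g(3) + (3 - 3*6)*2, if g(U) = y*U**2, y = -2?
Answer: -48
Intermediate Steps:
g(U) = -2*U**2
g(3) + (3 - 3*6)*2 = -2*3**2 + (3 - 3*6)*2 = -2*9 + (3 - 18)*2 = -18 - 15*2 = -18 - 30 = -48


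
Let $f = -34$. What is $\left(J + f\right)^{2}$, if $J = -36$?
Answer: $4900$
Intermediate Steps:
$\left(J + f\right)^{2} = \left(-36 - 34\right)^{2} = \left(-70\right)^{2} = 4900$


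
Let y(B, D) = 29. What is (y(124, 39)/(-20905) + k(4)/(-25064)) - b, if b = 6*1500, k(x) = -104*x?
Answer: -45342868369/5038105 ≈ -9000.0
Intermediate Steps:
b = 9000
(y(124, 39)/(-20905) + k(4)/(-25064)) - b = (29/(-20905) - 104*4/(-25064)) - 1*9000 = (29*(-1/20905) - 416*(-1/25064)) - 9000 = (-29/20905 + 4/241) - 9000 = 76631/5038105 - 9000 = -45342868369/5038105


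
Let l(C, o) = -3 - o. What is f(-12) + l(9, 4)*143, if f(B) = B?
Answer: -1013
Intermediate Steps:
f(-12) + l(9, 4)*143 = -12 + (-3 - 1*4)*143 = -12 + (-3 - 4)*143 = -12 - 7*143 = -12 - 1001 = -1013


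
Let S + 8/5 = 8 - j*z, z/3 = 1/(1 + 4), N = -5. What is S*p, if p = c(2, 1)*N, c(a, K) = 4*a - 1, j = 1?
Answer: -203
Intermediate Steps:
c(a, K) = -1 + 4*a
z = ⅗ (z = 3/(1 + 4) = 3/5 = 3*(⅕) = ⅗ ≈ 0.60000)
p = -35 (p = (-1 + 4*2)*(-5) = (-1 + 8)*(-5) = 7*(-5) = -35)
S = 29/5 (S = -8/5 + (8 - 3/5) = -8/5 + (8 - 1*⅗) = -8/5 + (8 - ⅗) = -8/5 + 37/5 = 29/5 ≈ 5.8000)
S*p = (29/5)*(-35) = -203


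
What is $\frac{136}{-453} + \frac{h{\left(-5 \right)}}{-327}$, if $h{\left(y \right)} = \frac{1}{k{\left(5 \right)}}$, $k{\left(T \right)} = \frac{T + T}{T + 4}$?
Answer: $- \frac{149599}{493770} \approx -0.30297$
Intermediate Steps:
$k{\left(T \right)} = \frac{2 T}{4 + T}$
$h{\left(y \right)} = \frac{9}{10}$ ($h{\left(y \right)} = \frac{1}{2 \cdot 5 \frac{1}{4 + 5}} = \frac{1}{2 \cdot 5 \cdot \frac{1}{9}} = \frac{1}{\frac{10}{9}} = \frac{9}{10}$)
$\frac{136}{-453} + \frac{h{\left(-5 \right)}}{-327} = \frac{136}{-453} + \frac{9}{10 \left(-327\right)} = 136 \left(- \frac{1}{453}\right) + \frac{9}{10} \left(- \frac{1}{327}\right) = - \frac{136}{453} - \frac{3}{1090} = - \frac{149599}{493770}$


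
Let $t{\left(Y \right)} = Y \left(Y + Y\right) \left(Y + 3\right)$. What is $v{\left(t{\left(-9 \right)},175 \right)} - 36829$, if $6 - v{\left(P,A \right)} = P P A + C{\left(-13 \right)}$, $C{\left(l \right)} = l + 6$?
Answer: $-165374016$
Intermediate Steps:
$t{\left(Y \right)} = 2 Y^{2} \left(3 + Y\right)$ ($t{\left(Y \right)} = Y 2 Y \left(3 + Y\right) = 2 Y^{2} \left(3 + Y\right)$)
$C{\left(l \right)} = 6 + l$
$v{\left(P,A \right)} = 13 - A P^{2}$ ($v{\left(P,A \right)} = 6 - \left(P P A + \left(6 - 13\right)\right) = 6 - \left(P^{2} A - 7\right) = 6 - \left(A P^{2} - 7\right) = 6 - \left(-7 + A P^{2}\right) = 13 - A P^{2}$)
$v{\left(t{\left(-9 \right)},175 \right)} - 36829 = \left(13 - 175 \left(2 \left(-9\right)^{2} \left(3 - 9\right)\right)^{2}\right) - 36829 = \left(13 - 175 \left(2 \cdot 81 \left(-6\right)\right)^{2}\right) - 36829 = \left(13 - 175 \left(-972\right)^{2}\right) - 36829 = \left(13 - 175 \cdot 944784\right) - 36829 = \left(13 - 165337200\right) - 36829 = -165337187 - 36829 = -165374016$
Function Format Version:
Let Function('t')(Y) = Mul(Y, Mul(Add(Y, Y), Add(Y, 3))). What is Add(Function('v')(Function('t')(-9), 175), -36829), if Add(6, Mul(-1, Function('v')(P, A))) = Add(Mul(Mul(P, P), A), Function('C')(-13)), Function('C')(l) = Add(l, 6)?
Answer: -165374016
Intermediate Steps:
Function('t')(Y) = Mul(2, Pow(Y, 2), Add(3, Y)) (Function('t')(Y) = Mul(Y, Mul(Mul(2, Y), Add(3, Y))) = Mul(Y, Mul(2, Y, Add(3, Y))) = Mul(2, Pow(Y, 2), Add(3, Y)))
Function('C')(l) = Add(6, l)
Function('v')(P, A) = Add(13, Mul(-1, A, Pow(P, 2))) (Function('v')(P, A) = Add(6, Mul(-1, Add(Mul(Mul(P, P), A), Add(6, -13)))) = Add(6, Mul(-1, Add(Mul(Pow(P, 2), A), -7))) = Add(6, Mul(-1, Add(Mul(A, Pow(P, 2)), -7))) = Add(6, Mul(-1, Add(-7, Mul(A, Pow(P, 2))))) = Add(6, Add(7, Mul(-1, A, Pow(P, 2)))) = Add(13, Mul(-1, A, Pow(P, 2))))
Add(Function('v')(Function('t')(-9), 175), -36829) = Add(Add(13, Mul(-1, 175, Pow(Mul(2, Pow(-9, 2), Add(3, -9)), 2))), -36829) = Add(Add(13, Mul(-1, 175, Pow(Mul(2, 81, -6), 2))), -36829) = Add(Add(13, Mul(-1, 175, Pow(-972, 2))), -36829) = Add(Add(13, Mul(-1, 175, 944784)), -36829) = Add(Add(13, -165337200), -36829) = Add(-165337187, -36829) = -165374016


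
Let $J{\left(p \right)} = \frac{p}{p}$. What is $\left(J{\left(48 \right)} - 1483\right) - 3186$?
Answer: $-4668$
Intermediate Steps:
$J{\left(p \right)} = 1$
$\left(J{\left(48 \right)} - 1483\right) - 3186 = \left(1 - 1483\right) - 3186 = -1482 - 3186 = -4668$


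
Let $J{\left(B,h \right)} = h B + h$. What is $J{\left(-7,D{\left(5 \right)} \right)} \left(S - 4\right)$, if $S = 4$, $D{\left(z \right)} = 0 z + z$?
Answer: $0$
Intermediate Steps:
$D{\left(z \right)} = z$ ($D{\left(z \right)} = 0 + z = z$)
$J{\left(B,h \right)} = h + B h$ ($J{\left(B,h \right)} = B h + h = h + B h$)
$J{\left(-7,D{\left(5 \right)} \right)} \left(S - 4\right) = 5 \left(1 - 7\right) \left(4 - 4\right) = 5 \left(-6\right) 0 = \left(-30\right) 0 = 0$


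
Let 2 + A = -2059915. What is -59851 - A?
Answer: 2000066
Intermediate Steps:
A = -2059917 (A = -2 - 2059915 = -2059917)
-59851 - A = -59851 - 1*(-2059917) = -59851 + 2059917 = 2000066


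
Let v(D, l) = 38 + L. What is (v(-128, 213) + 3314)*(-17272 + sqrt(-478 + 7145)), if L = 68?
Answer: -59070240 + 3420*sqrt(6667) ≈ -5.8791e+7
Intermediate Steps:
v(D, l) = 106 (v(D, l) = 38 + 68 = 106)
(v(-128, 213) + 3314)*(-17272 + sqrt(-478 + 7145)) = (106 + 3314)*(-17272 + sqrt(-478 + 7145)) = 3420*(-17272 + sqrt(6667)) = -59070240 + 3420*sqrt(6667)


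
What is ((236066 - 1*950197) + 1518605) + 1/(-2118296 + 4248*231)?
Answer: 914693373791/1137008 ≈ 8.0447e+5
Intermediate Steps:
((236066 - 1*950197) + 1518605) + 1/(-2118296 + 4248*231) = ((236066 - 950197) + 1518605) + 1/(-2118296 + 981288) = (-714131 + 1518605) + 1/(-1137008) = 804474 - 1/1137008 = 914693373791/1137008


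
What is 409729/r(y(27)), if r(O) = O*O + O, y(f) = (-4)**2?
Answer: 409729/272 ≈ 1506.4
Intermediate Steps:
y(f) = 16
r(O) = O + O**2 (r(O) = O**2 + O = O + O**2)
409729/r(y(27)) = 409729/((16*(1 + 16))) = 409729/((16*17)) = 409729/272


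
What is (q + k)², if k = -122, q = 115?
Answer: 49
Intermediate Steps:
(q + k)² = (115 - 122)² = (-7)² = 49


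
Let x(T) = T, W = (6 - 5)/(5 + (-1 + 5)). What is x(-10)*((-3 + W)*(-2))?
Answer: -520/9 ≈ -57.778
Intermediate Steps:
W = ⅑ (W = 1/(5 + 4) = 1/9 = 1*(⅑) = ⅑ ≈ 0.11111)
x(-10)*((-3 + W)*(-2)) = -10*(-3 + ⅑)*(-2) = -(-260)*(-2)/9 = -10*52/9 = -520/9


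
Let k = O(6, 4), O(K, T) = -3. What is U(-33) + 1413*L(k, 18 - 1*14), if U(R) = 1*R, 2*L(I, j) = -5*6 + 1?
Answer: -41043/2 ≈ -20522.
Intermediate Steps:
k = -3
L(I, j) = -29/2 (L(I, j) = (-5*6 + 1)/2 = (-30 + 1)/2 = (1/2)*(-29) = -29/2)
U(R) = R
U(-33) + 1413*L(k, 18 - 1*14) = -33 + 1413*(-29/2) = -33 - 40977/2 = -41043/2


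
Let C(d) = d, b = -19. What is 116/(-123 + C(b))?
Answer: -58/71 ≈ -0.81690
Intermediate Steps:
116/(-123 + C(b)) = 116/(-123 - 19) = 116/(-142) = -1/142*116 = -58/71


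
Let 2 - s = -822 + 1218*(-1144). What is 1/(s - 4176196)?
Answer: -1/2781980 ≈ -3.5946e-7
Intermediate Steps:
s = 1394216 (s = 2 - (-822 + 1218*(-1144)) = 2 - (-822 - 1393392) = 2 - 1*(-1394214) = 2 + 1394214 = 1394216)
1/(s - 4176196) = 1/(1394216 - 4176196) = 1/(-2781980) = -1/2781980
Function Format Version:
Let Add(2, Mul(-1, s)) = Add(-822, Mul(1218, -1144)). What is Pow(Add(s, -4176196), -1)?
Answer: Rational(-1, 2781980) ≈ -3.5946e-7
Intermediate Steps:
s = 1394216 (s = Add(2, Mul(-1, Add(-822, Mul(1218, -1144)))) = Add(2, Mul(-1, Add(-822, -1393392))) = Add(2, Mul(-1, -1394214)) = Add(2, 1394214) = 1394216)
Pow(Add(s, -4176196), -1) = Pow(Add(1394216, -4176196), -1) = Pow(-2781980, -1) = Rational(-1, 2781980)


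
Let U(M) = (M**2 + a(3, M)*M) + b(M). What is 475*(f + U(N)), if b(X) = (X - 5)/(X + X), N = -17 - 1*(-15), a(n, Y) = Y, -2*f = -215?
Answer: 222775/4 ≈ 55694.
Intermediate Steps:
f = 215/2 (f = -1/2*(-215) = 215/2 ≈ 107.50)
N = -2 (N = -17 + 15 = -2)
b(X) = (-5 + X)/(2*X) (b(X) = (-5 + X)/((2*X)) = (-5 + X)*(1/(2*X)) = (-5 + X)/(2*X))
U(M) = 2*M**2 + (-5 + M)/(2*M) (U(M) = (M**2 + M*M) + (-5 + M)/(2*M) = (M**2 + M**2) + (-5 + M)/(2*M) = 2*M**2 + (-5 + M)/(2*M))
475*(f + U(N)) = 475*(215/2 + (1/2)*(-5 - 2 + 4*(-2)**3)/(-2)) = 475*(215/2 + (1/2)*(-1/2)*(-5 - 2 + 4*(-8))) = 475*(215/2 + (1/2)*(-1/2)*(-5 - 2 - 32)) = 475*(215/2 + (1/2)*(-1/2)*(-39)) = 475*(215/2 + 39/4) = 475*(469/4) = 222775/4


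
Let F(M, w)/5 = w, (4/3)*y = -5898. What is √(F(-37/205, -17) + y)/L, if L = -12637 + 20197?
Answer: I*√18034/15120 ≈ 0.0088817*I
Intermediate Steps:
y = -8847/2 (y = (¾)*(-5898) = -8847/2 ≈ -4423.5)
F(M, w) = 5*w
L = 7560
√(F(-37/205, -17) + y)/L = √(5*(-17) - 8847/2)/7560 = √(-85 - 8847/2)*(1/7560) = √(-9017/2)*(1/7560) = (I*√18034/2)*(1/7560) = I*√18034/15120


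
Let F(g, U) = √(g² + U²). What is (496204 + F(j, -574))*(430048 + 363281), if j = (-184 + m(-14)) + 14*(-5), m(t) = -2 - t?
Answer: 393653023116 + 1586658*√97010 ≈ 3.9415e+11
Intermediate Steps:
j = -242 (j = (-184 + (-2 - 1*(-14))) + 14*(-5) = (-184 + (-2 + 14)) - 70 = (-184 + 12) - 70 = -172 - 70 = -242)
F(g, U) = √(U² + g²)
(496204 + F(j, -574))*(430048 + 363281) = (496204 + √((-574)² + (-242)²))*(430048 + 363281) = (496204 + √(329476 + 58564))*793329 = (496204 + √388040)*793329 = (496204 + 2*√97010)*793329 = 393653023116 + 1586658*√97010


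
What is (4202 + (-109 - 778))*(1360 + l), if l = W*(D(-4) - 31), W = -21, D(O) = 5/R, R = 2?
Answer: 12984855/2 ≈ 6.4924e+6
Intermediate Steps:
D(O) = 5/2
l = 1197/2 (l = -21*(5/2 - 31) = -21*(-57/2) = 1197/2 ≈ 598.50)
(4202 + (-109 - 778))*(1360 + l) = (4202 + (-109 - 778))*(1360 + 1197/2) = (4202 - 887)*(3917/2) = 3315*(3917/2) = 12984855/2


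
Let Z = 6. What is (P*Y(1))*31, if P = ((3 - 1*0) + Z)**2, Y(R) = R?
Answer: 2511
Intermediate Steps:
P = 81 (P = ((3 - 1*0) + 6)**2 = ((3 + 0) + 6)**2 = (3 + 6)**2 = 9**2 = 81)
(P*Y(1))*31 = (81*1)*31 = 81*31 = 2511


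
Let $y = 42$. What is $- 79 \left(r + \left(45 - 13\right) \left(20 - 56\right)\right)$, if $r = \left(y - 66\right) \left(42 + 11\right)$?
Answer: $191496$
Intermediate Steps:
$r = -1272$ ($r = \left(42 - 66\right) \left(42 + 11\right) = \left(-24\right) 53 = -1272$)
$- 79 \left(r + \left(45 - 13\right) \left(20 - 56\right)\right) = - 79 \left(-1272 + \left(45 - 13\right) \left(20 - 56\right)\right) = - 79 \left(-1272 + 32 \left(-36\right)\right) = - 79 \left(-1272 - 1152\right) = \left(-79\right) \left(-2424\right) = 191496$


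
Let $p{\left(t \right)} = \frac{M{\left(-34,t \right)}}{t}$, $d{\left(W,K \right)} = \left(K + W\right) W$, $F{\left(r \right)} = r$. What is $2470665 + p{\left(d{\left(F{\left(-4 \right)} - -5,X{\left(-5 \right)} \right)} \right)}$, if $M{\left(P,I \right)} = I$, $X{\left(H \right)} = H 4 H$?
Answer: $2470666$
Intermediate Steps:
$X{\left(H \right)} = 4 H^{2}$ ($X{\left(H \right)} = 4 H H = 4 H^{2}$)
$d{\left(W,K \right)} = W \left(K + W\right)$
$p{\left(t \right)} = 1$ ($p{\left(t \right)} = \frac{t}{t} = 1$)
$2470665 + p{\left(d{\left(F{\left(-4 \right)} - -5,X{\left(-5 \right)} \right)} \right)} = 2470665 + 1 = 2470666$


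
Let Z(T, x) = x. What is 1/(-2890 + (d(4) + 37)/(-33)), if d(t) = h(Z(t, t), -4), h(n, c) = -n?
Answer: -1/2891 ≈ -0.00034590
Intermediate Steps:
d(t) = -t
1/(-2890 + (d(4) + 37)/(-33)) = 1/(-2890 + (-1*4 + 37)/(-33)) = 1/(-2890 + (-4 + 37)*(-1/33)) = 1/(-2890 + 33*(-1/33)) = 1/(-2890 - 1) = 1/(-2891) = -1/2891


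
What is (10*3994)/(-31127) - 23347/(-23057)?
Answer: -194174511/717695239 ≈ -0.27055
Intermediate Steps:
(10*3994)/(-31127) - 23347/(-23057) = 39940*(-1/31127) - 23347*(-1/23057) = -39940/31127 + 23347/23057 = -194174511/717695239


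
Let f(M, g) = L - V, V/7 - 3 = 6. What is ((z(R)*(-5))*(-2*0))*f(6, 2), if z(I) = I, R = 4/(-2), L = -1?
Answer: 0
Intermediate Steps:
V = 63 (V = 21 + 7*6 = 21 + 42 = 63)
R = -2 (R = 4*(-1/2) = -2)
f(M, g) = -64 (f(M, g) = -1 - 1*63 = -1 - 63 = -64)
((z(R)*(-5))*(-2*0))*f(6, 2) = ((-2*(-5))*(-2*0))*(-64) = (10*0)*(-64) = 0*(-64) = 0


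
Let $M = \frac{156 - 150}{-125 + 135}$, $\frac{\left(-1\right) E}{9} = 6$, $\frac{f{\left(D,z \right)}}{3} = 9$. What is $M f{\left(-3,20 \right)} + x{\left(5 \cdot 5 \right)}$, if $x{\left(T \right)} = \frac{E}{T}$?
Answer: $\frac{351}{25} \approx 14.04$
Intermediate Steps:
$f{\left(D,z \right)} = 27$ ($f{\left(D,z \right)} = 3 \cdot 9 = 27$)
$E = -54$ ($E = \left(-9\right) 6 = -54$)
$x{\left(T \right)} = - \frac{54}{T}$
$M = \frac{3}{5}$ ($M = \frac{6}{10} = 6 \cdot \frac{1}{10} = \frac{3}{5} \approx 0.6$)
$M f{\left(-3,20 \right)} + x{\left(5 \cdot 5 \right)} = \frac{3}{5} \cdot 27 - \frac{54}{5 \cdot 5} = \frac{81}{5} - \frac{54}{25} = \frac{351}{25}$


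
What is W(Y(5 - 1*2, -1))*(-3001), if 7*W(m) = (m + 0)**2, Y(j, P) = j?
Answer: -27009/7 ≈ -3858.4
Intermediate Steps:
W(m) = m**2/7 (W(m) = (m + 0)**2/7 = m**2/7)
W(Y(5 - 1*2, -1))*(-3001) = ((5 - 1*2)**2/7)*(-3001) = ((5 - 2)**2/7)*(-3001) = ((1/7)*3**2)*(-3001) = ((1/7)*9)*(-3001) = (9/7)*(-3001) = -27009/7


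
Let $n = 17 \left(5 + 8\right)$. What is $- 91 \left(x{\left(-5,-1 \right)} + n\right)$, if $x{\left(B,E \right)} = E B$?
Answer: $-20566$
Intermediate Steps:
$n = 221$ ($n = 17 \cdot 13 = 221$)
$x{\left(B,E \right)} = B E$
$- 91 \left(x{\left(-5,-1 \right)} + n\right) = - 91 \left(\left(-5\right) \left(-1\right) + 221\right) = - 91 \left(5 + 221\right) = \left(-91\right) 226 = -20566$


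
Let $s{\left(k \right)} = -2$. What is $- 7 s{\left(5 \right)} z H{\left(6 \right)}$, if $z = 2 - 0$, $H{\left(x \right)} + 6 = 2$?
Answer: $-112$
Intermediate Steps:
$H{\left(x \right)} = -4$ ($H{\left(x \right)} = -6 + 2 = -4$)
$z = 2$ ($z = 2 + 0 = 2$)
$- 7 s{\left(5 \right)} z H{\left(6 \right)} = \left(-7\right) \left(-2\right) 2 \left(-4\right) = 14 \cdot 2 \left(-4\right) = 28 \left(-4\right) = -112$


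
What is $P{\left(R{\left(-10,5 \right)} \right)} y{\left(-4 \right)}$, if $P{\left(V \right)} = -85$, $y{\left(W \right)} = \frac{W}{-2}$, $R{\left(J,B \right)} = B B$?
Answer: $-170$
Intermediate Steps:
$R{\left(J,B \right)} = B^{2}$
$y{\left(W \right)} = - \frac{W}{2}$ ($y{\left(W \right)} = W \left(- \frac{1}{2}\right) = - \frac{W}{2}$)
$P{\left(R{\left(-10,5 \right)} \right)} y{\left(-4 \right)} = - 85 \left(\left(- \frac{1}{2}\right) \left(-4\right)\right) = \left(-85\right) 2 = -170$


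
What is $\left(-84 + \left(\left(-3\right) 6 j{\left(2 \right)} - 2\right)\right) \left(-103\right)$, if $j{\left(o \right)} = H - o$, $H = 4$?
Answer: $12566$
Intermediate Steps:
$j{\left(o \right)} = 4 - o$
$\left(-84 + \left(\left(-3\right) 6 j{\left(2 \right)} - 2\right)\right) \left(-103\right) = \left(-84 + \left(\left(-3\right) 6 \left(4 - 2\right) - 2\right)\right) \left(-103\right) = \left(-84 - \left(2 + 18 \left(4 - 2\right)\right)\right) \left(-103\right) = \left(-84 - 38\right) \left(-103\right) = \left(-122\right) \left(-103\right) = 12566$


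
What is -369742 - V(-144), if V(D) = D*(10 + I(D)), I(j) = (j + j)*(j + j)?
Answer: 11575634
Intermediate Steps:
I(j) = 4*j² (I(j) = (2*j)*(2*j) = 4*j²)
V(D) = D*(10 + 4*D²)
-369742 - V(-144) = -369742 - (4*(-144)³ + 10*(-144)) = -369742 - (4*(-2985984) - 1440) = -369742 - (-11943936 - 1440) = -369742 - 1*(-11945376) = -369742 + 11945376 = 11575634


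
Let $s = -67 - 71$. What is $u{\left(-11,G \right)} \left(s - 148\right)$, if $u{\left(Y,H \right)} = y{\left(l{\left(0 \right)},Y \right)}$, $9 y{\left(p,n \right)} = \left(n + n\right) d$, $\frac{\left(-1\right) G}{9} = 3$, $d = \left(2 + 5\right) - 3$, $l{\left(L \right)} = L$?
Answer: $\frac{25168}{9} \approx 2796.4$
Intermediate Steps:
$d = 4$ ($d = 7 - 3 = 4$)
$G = -27$ ($G = \left(-9\right) 3 = -27$)
$y{\left(p,n \right)} = \frac{8 n}{9}$ ($y{\left(p,n \right)} = \frac{\left(n + n\right) 4}{9} = \frac{2 n 4}{9} = \frac{8 n}{9}$)
$s = -138$ ($s = -67 - 71 = -138$)
$u{\left(Y,H \right)} = \frac{8 Y}{9}$
$u{\left(-11,G \right)} \left(s - 148\right) = \frac{8}{9} \left(-11\right) \left(-138 - 148\right) = \left(- \frac{88}{9}\right) \left(-286\right) = \frac{25168}{9}$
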